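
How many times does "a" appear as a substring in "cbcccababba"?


Searching for "a" in "cbcccababba"
Scanning each position:
  Position 0: "c" => no
  Position 1: "b" => no
  Position 2: "c" => no
  Position 3: "c" => no
  Position 4: "c" => no
  Position 5: "a" => MATCH
  Position 6: "b" => no
  Position 7: "a" => MATCH
  Position 8: "b" => no
  Position 9: "b" => no
  Position 10: "a" => MATCH
Total occurrences: 3

3


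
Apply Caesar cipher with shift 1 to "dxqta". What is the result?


Caesar cipher: shift "dxqta" by 1
  'd' (pos 3) + 1 = pos 4 = 'e'
  'x' (pos 23) + 1 = pos 24 = 'y'
  'q' (pos 16) + 1 = pos 17 = 'r'
  't' (pos 19) + 1 = pos 20 = 'u'
  'a' (pos 0) + 1 = pos 1 = 'b'
Result: eyrub

eyrub


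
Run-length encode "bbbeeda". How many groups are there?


Input: bbbeeda
Scanning for consecutive runs:
  Group 1: 'b' x 3 (positions 0-2)
  Group 2: 'e' x 2 (positions 3-4)
  Group 3: 'd' x 1 (positions 5-5)
  Group 4: 'a' x 1 (positions 6-6)
Total groups: 4

4


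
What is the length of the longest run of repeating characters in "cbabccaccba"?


Input: "cbabccaccba"
Scanning for longest run:
  Position 1 ('b'): new char, reset run to 1
  Position 2 ('a'): new char, reset run to 1
  Position 3 ('b'): new char, reset run to 1
  Position 4 ('c'): new char, reset run to 1
  Position 5 ('c'): continues run of 'c', length=2
  Position 6 ('a'): new char, reset run to 1
  Position 7 ('c'): new char, reset run to 1
  Position 8 ('c'): continues run of 'c', length=2
  Position 9 ('b'): new char, reset run to 1
  Position 10 ('a'): new char, reset run to 1
Longest run: 'c' with length 2

2


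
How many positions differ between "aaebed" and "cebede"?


Comparing "aaebed" and "cebede" position by position:
  Position 0: 'a' vs 'c' => DIFFER
  Position 1: 'a' vs 'e' => DIFFER
  Position 2: 'e' vs 'b' => DIFFER
  Position 3: 'b' vs 'e' => DIFFER
  Position 4: 'e' vs 'd' => DIFFER
  Position 5: 'd' vs 'e' => DIFFER
Positions that differ: 6

6


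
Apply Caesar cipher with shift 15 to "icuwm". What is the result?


Caesar cipher: shift "icuwm" by 15
  'i' (pos 8) + 15 = pos 23 = 'x'
  'c' (pos 2) + 15 = pos 17 = 'r'
  'u' (pos 20) + 15 = pos 9 = 'j'
  'w' (pos 22) + 15 = pos 11 = 'l'
  'm' (pos 12) + 15 = pos 1 = 'b'
Result: xrjlb

xrjlb


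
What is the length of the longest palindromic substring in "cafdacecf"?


Input: "cafdacecf"
Checking substrings for palindromes:
  [5:8] "cec" (len 3) => palindrome
Longest palindromic substring: "cec" with length 3

3


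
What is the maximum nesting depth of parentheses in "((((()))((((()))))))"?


Input: "((((()))((((()))))))"
Tracking depth:
  Position 0 '(': depth becomes 1
  Position 1 '(': depth becomes 2
  Position 2 '(': depth becomes 3
  Position 3 '(': depth becomes 4
  Position 4 '(': depth becomes 5
  Position 5 ')': depth becomes 4
  Position 6 ')': depth becomes 3
  Position 7 ')': depth becomes 2
  Position 8 '(': depth becomes 3
  Position 9 '(': depth becomes 4
  Position 10 '(': depth becomes 5
  Position 11 '(': depth becomes 6
  Position 12 '(': depth becomes 7
  Position 13 ')': depth becomes 6
  Position 14 ')': depth becomes 5
  Position 15 ')': depth becomes 4
  Position 16 ')': depth becomes 3
  Position 17 ')': depth becomes 2
  Position 18 ')': depth becomes 1
  Position 19 ')': depth becomes 0
Maximum depth reached: 7

7


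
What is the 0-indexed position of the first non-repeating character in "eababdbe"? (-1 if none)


Input: eababdbe
Character frequencies:
  'a': 2
  'b': 3
  'd': 1
  'e': 2
Scanning left to right for freq == 1:
  Position 0 ('e'): freq=2, skip
  Position 1 ('a'): freq=2, skip
  Position 2 ('b'): freq=3, skip
  Position 3 ('a'): freq=2, skip
  Position 4 ('b'): freq=3, skip
  Position 5 ('d'): unique! => answer = 5

5


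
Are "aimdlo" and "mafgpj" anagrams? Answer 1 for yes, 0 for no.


Strings: "aimdlo", "mafgpj"
Sorted first:  adilmo
Sorted second: afgjmp
Differ at position 1: 'd' vs 'f' => not anagrams

0


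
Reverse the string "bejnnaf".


Input: bejnnaf
Reading characters right to left:
  Position 6: 'f'
  Position 5: 'a'
  Position 4: 'n'
  Position 3: 'n'
  Position 2: 'j'
  Position 1: 'e'
  Position 0: 'b'
Reversed: fannjeb

fannjeb


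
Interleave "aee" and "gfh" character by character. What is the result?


Interleaving "aee" and "gfh":
  Position 0: 'a' from first, 'g' from second => "ag"
  Position 1: 'e' from first, 'f' from second => "ef"
  Position 2: 'e' from first, 'h' from second => "eh"
Result: agefeh

agefeh


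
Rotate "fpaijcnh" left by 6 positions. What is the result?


Input: "fpaijcnh", rotate left by 6
First 6 characters: "fpaijc"
Remaining characters: "nh"
Concatenate remaining + first: "nh" + "fpaijc" = "nhfpaijc"

nhfpaijc


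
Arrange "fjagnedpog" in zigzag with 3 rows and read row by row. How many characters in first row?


Zigzag "fjagnedpog" into 3 rows:
Placing characters:
  'f' => row 0
  'j' => row 1
  'a' => row 2
  'g' => row 1
  'n' => row 0
  'e' => row 1
  'd' => row 2
  'p' => row 1
  'o' => row 0
  'g' => row 1
Rows:
  Row 0: "fno"
  Row 1: "jgepg"
  Row 2: "ad"
First row length: 3

3


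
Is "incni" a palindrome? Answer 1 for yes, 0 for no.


Input: incni
Reversed: incni
  Compare pos 0 ('i') with pos 4 ('i'): match
  Compare pos 1 ('n') with pos 3 ('n'): match
Result: palindrome

1


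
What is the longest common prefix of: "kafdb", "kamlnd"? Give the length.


Words: kafdb, kamlnd
  Position 0: all 'k' => match
  Position 1: all 'a' => match
  Position 2: ('f', 'm') => mismatch, stop
LCP = "ka" (length 2)

2


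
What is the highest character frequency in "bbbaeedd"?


Input: bbbaeedd
Character counts:
  'a': 1
  'b': 3
  'd': 2
  'e': 2
Maximum frequency: 3

3


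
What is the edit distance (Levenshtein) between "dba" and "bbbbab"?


Computing edit distance: "dba" -> "bbbbab"
DP table:
           b    b    b    b    a    b
      0    1    2    3    4    5    6
  d   1    1    2    3    4    5    6
  b   2    1    1    2    3    4    5
  a   3    2    2    2    3    3    4
Edit distance = dp[3][6] = 4

4


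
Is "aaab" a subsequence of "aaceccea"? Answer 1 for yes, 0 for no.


Check if "aaab" is a subsequence of "aaceccea"
Greedy scan:
  Position 0 ('a'): matches sub[0] = 'a'
  Position 1 ('a'): matches sub[1] = 'a'
  Position 2 ('c'): no match needed
  Position 3 ('e'): no match needed
  Position 4 ('c'): no match needed
  Position 5 ('c'): no match needed
  Position 6 ('e'): no match needed
  Position 7 ('a'): matches sub[2] = 'a'
Only matched 3/4 characters => not a subsequence

0


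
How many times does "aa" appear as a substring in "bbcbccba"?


Searching for "aa" in "bbcbccba"
Scanning each position:
  Position 0: "bb" => no
  Position 1: "bc" => no
  Position 2: "cb" => no
  Position 3: "bc" => no
  Position 4: "cc" => no
  Position 5: "cb" => no
  Position 6: "ba" => no
Total occurrences: 0

0


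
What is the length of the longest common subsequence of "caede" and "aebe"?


LCS of "caede" and "aebe"
DP table:
           a    e    b    e
      0    0    0    0    0
  c   0    0    0    0    0
  a   0    1    1    1    1
  e   0    1    2    2    2
  d   0    1    2    2    2
  e   0    1    2    2    3
LCS length = dp[5][4] = 3

3


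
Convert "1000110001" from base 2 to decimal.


Input: "1000110001" in base 2
Positional expansion:
  Digit '1' (value 1) x 2^9 = 512
  Digit '0' (value 0) x 2^8 = 0
  Digit '0' (value 0) x 2^7 = 0
  Digit '0' (value 0) x 2^6 = 0
  Digit '1' (value 1) x 2^5 = 32
  Digit '1' (value 1) x 2^4 = 16
  Digit '0' (value 0) x 2^3 = 0
  Digit '0' (value 0) x 2^2 = 0
  Digit '0' (value 0) x 2^1 = 0
  Digit '1' (value 1) x 2^0 = 1
Sum = 561

561


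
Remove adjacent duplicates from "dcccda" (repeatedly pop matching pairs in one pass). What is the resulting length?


Input: dcccda
Stack-based adjacent duplicate removal:
  Read 'd': push. Stack: d
  Read 'c': push. Stack: dc
  Read 'c': matches stack top 'c' => pop. Stack: d
  Read 'c': push. Stack: dc
  Read 'd': push. Stack: dcd
  Read 'a': push. Stack: dcda
Final stack: "dcda" (length 4)

4


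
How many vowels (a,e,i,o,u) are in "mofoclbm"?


Input: mofoclbm
Checking each character:
  'm' at position 0: consonant
  'o' at position 1: vowel (running total: 1)
  'f' at position 2: consonant
  'o' at position 3: vowel (running total: 2)
  'c' at position 4: consonant
  'l' at position 5: consonant
  'b' at position 6: consonant
  'm' at position 7: consonant
Total vowels: 2

2


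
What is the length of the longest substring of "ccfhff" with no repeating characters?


Input: "ccfhff"
Sliding window (track last position of each char):
  Position 0 ('c'): window [0,0] length 1 -- new best
  Position 1 ('c'): repeat (last at 0), move window start to 1
  Position 1 ('c'): window [1,1] length 1
  Position 2 ('f'): window [1,2] length 2 -- new best
  Position 3 ('h'): window [1,3] length 3 -- new best
  Position 4 ('f'): repeat (last at 2), move window start to 3
  Position 4 ('f'): window [3,4] length 2
  Position 5 ('f'): repeat (last at 4), move window start to 5
  Position 5 ('f'): window [5,5] length 1
Longest substring with no repeats: "cfh" with length 3

3


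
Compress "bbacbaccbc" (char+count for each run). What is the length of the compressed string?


Input: bbacbaccbc
Runs:
  'b' x 2 => "b2"
  'a' x 1 => "a1"
  'c' x 1 => "c1"
  'b' x 1 => "b1"
  'a' x 1 => "a1"
  'c' x 2 => "c2"
  'b' x 1 => "b1"
  'c' x 1 => "c1"
Compressed: "b2a1c1b1a1c2b1c1"
Compressed length: 16

16


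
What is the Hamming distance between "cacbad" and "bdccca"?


Comparing "cacbad" and "bdccca" position by position:
  Position 0: 'c' vs 'b' => differ
  Position 1: 'a' vs 'd' => differ
  Position 2: 'c' vs 'c' => same
  Position 3: 'b' vs 'c' => differ
  Position 4: 'a' vs 'c' => differ
  Position 5: 'd' vs 'a' => differ
Total differences (Hamming distance): 5

5


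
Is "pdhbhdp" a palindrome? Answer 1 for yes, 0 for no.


Input: pdhbhdp
Reversed: pdhbhdp
  Compare pos 0 ('p') with pos 6 ('p'): match
  Compare pos 1 ('d') with pos 5 ('d'): match
  Compare pos 2 ('h') with pos 4 ('h'): match
Result: palindrome

1


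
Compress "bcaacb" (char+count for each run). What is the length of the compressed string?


Input: bcaacb
Runs:
  'b' x 1 => "b1"
  'c' x 1 => "c1"
  'a' x 2 => "a2"
  'c' x 1 => "c1"
  'b' x 1 => "b1"
Compressed: "b1c1a2c1b1"
Compressed length: 10

10


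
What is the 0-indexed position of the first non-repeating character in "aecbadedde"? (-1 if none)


Input: aecbadedde
Character frequencies:
  'a': 2
  'b': 1
  'c': 1
  'd': 3
  'e': 3
Scanning left to right for freq == 1:
  Position 0 ('a'): freq=2, skip
  Position 1 ('e'): freq=3, skip
  Position 2 ('c'): unique! => answer = 2

2


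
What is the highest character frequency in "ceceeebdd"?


Input: ceceeebdd
Character counts:
  'b': 1
  'c': 2
  'd': 2
  'e': 4
Maximum frequency: 4

4


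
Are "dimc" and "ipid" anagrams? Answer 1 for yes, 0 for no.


Strings: "dimc", "ipid"
Sorted first:  cdim
Sorted second: diip
Differ at position 0: 'c' vs 'd' => not anagrams

0


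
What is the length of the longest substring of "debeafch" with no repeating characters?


Input: "debeafch"
Sliding window (track last position of each char):
  Position 0 ('d'): window [0,0] length 1 -- new best
  Position 1 ('e'): window [0,1] length 2 -- new best
  Position 2 ('b'): window [0,2] length 3 -- new best
  Position 3 ('e'): repeat (last at 1), move window start to 2
  Position 3 ('e'): window [2,3] length 2
  Position 4 ('a'): window [2,4] length 3
  Position 5 ('f'): window [2,5] length 4 -- new best
  Position 6 ('c'): window [2,6] length 5 -- new best
  Position 7 ('h'): window [2,7] length 6 -- new best
Longest substring with no repeats: "beafch" with length 6

6


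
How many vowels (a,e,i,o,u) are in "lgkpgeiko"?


Input: lgkpgeiko
Checking each character:
  'l' at position 0: consonant
  'g' at position 1: consonant
  'k' at position 2: consonant
  'p' at position 3: consonant
  'g' at position 4: consonant
  'e' at position 5: vowel (running total: 1)
  'i' at position 6: vowel (running total: 2)
  'k' at position 7: consonant
  'o' at position 8: vowel (running total: 3)
Total vowels: 3

3


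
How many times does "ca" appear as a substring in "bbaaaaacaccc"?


Searching for "ca" in "bbaaaaacaccc"
Scanning each position:
  Position 0: "bb" => no
  Position 1: "ba" => no
  Position 2: "aa" => no
  Position 3: "aa" => no
  Position 4: "aa" => no
  Position 5: "aa" => no
  Position 6: "ac" => no
  Position 7: "ca" => MATCH
  Position 8: "ac" => no
  Position 9: "cc" => no
  Position 10: "cc" => no
Total occurrences: 1

1


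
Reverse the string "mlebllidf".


Input: mlebllidf
Reading characters right to left:
  Position 8: 'f'
  Position 7: 'd'
  Position 6: 'i'
  Position 5: 'l'
  Position 4: 'l'
  Position 3: 'b'
  Position 2: 'e'
  Position 1: 'l'
  Position 0: 'm'
Reversed: fdillbelm

fdillbelm


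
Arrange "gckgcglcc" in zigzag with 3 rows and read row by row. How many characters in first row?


Zigzag "gckgcglcc" into 3 rows:
Placing characters:
  'g' => row 0
  'c' => row 1
  'k' => row 2
  'g' => row 1
  'c' => row 0
  'g' => row 1
  'l' => row 2
  'c' => row 1
  'c' => row 0
Rows:
  Row 0: "gcc"
  Row 1: "cggc"
  Row 2: "kl"
First row length: 3

3


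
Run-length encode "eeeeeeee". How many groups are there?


Input: eeeeeeee
Scanning for consecutive runs:
  Group 1: 'e' x 8 (positions 0-7)
Total groups: 1

1


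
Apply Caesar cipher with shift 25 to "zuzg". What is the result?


Caesar cipher: shift "zuzg" by 25
  'z' (pos 25) + 25 = pos 24 = 'y'
  'u' (pos 20) + 25 = pos 19 = 't'
  'z' (pos 25) + 25 = pos 24 = 'y'
  'g' (pos 6) + 25 = pos 5 = 'f'
Result: ytyf

ytyf


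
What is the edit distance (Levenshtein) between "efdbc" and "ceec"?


Computing edit distance: "efdbc" -> "ceec"
DP table:
           c    e    e    c
      0    1    2    3    4
  e   1    1    1    2    3
  f   2    2    2    2    3
  d   3    3    3    3    3
  b   4    4    4    4    4
  c   5    4    5    5    4
Edit distance = dp[5][4] = 4

4


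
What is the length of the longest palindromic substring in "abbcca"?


Input: "abbcca"
Checking substrings for palindromes:
  [1:3] "bb" (len 2) => palindrome
  [3:5] "cc" (len 2) => palindrome
Longest palindromic substring: "bb" with length 2

2


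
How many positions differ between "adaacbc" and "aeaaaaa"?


Comparing "adaacbc" and "aeaaaaa" position by position:
  Position 0: 'a' vs 'a' => same
  Position 1: 'd' vs 'e' => DIFFER
  Position 2: 'a' vs 'a' => same
  Position 3: 'a' vs 'a' => same
  Position 4: 'c' vs 'a' => DIFFER
  Position 5: 'b' vs 'a' => DIFFER
  Position 6: 'c' vs 'a' => DIFFER
Positions that differ: 4

4


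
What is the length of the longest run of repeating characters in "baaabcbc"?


Input: "baaabcbc"
Scanning for longest run:
  Position 1 ('a'): new char, reset run to 1
  Position 2 ('a'): continues run of 'a', length=2
  Position 3 ('a'): continues run of 'a', length=3
  Position 4 ('b'): new char, reset run to 1
  Position 5 ('c'): new char, reset run to 1
  Position 6 ('b'): new char, reset run to 1
  Position 7 ('c'): new char, reset run to 1
Longest run: 'a' with length 3

3


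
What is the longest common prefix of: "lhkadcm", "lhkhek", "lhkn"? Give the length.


Words: lhkadcm, lhkhek, lhkn
  Position 0: all 'l' => match
  Position 1: all 'h' => match
  Position 2: all 'k' => match
  Position 3: ('a', 'h', 'n') => mismatch, stop
LCP = "lhk" (length 3)

3


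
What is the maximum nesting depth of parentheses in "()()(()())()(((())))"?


Input: "()()(()())()(((())))"
Tracking depth:
  Position 0 '(': depth becomes 1
  Position 1 ')': depth becomes 0
  Position 2 '(': depth becomes 1
  Position 3 ')': depth becomes 0
  Position 4 '(': depth becomes 1
  Position 5 '(': depth becomes 2
  Position 6 ')': depth becomes 1
  Position 7 '(': depth becomes 2
  Position 8 ')': depth becomes 1
  Position 9 ')': depth becomes 0
  Position 10 '(': depth becomes 1
  Position 11 ')': depth becomes 0
  Position 12 '(': depth becomes 1
  Position 13 '(': depth becomes 2
  Position 14 '(': depth becomes 3
  Position 15 '(': depth becomes 4
  Position 16 ')': depth becomes 3
  Position 17 ')': depth becomes 2
  Position 18 ')': depth becomes 1
  Position 19 ')': depth becomes 0
Maximum depth reached: 4

4


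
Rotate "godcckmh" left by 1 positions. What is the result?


Input: "godcckmh", rotate left by 1
First 1 characters: "g"
Remaining characters: "odcckmh"
Concatenate remaining + first: "odcckmh" + "g" = "odcckmhg"

odcckmhg


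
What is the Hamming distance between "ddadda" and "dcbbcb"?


Comparing "ddadda" and "dcbbcb" position by position:
  Position 0: 'd' vs 'd' => same
  Position 1: 'd' vs 'c' => differ
  Position 2: 'a' vs 'b' => differ
  Position 3: 'd' vs 'b' => differ
  Position 4: 'd' vs 'c' => differ
  Position 5: 'a' vs 'b' => differ
Total differences (Hamming distance): 5

5


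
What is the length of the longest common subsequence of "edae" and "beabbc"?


LCS of "edae" and "beabbc"
DP table:
           b    e    a    b    b    c
      0    0    0    0    0    0    0
  e   0    0    1    1    1    1    1
  d   0    0    1    1    1    1    1
  a   0    0    1    2    2    2    2
  e   0    0    1    2    2    2    2
LCS length = dp[4][6] = 2

2


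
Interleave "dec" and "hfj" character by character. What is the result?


Interleaving "dec" and "hfj":
  Position 0: 'd' from first, 'h' from second => "dh"
  Position 1: 'e' from first, 'f' from second => "ef"
  Position 2: 'c' from first, 'j' from second => "cj"
Result: dhefcj

dhefcj


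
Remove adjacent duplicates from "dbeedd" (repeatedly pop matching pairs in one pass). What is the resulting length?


Input: dbeedd
Stack-based adjacent duplicate removal:
  Read 'd': push. Stack: d
  Read 'b': push. Stack: db
  Read 'e': push. Stack: dbe
  Read 'e': matches stack top 'e' => pop. Stack: db
  Read 'd': push. Stack: dbd
  Read 'd': matches stack top 'd' => pop. Stack: db
Final stack: "db" (length 2)

2


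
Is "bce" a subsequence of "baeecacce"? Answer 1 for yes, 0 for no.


Check if "bce" is a subsequence of "baeecacce"
Greedy scan:
  Position 0 ('b'): matches sub[0] = 'b'
  Position 1 ('a'): no match needed
  Position 2 ('e'): no match needed
  Position 3 ('e'): no match needed
  Position 4 ('c'): matches sub[1] = 'c'
  Position 5 ('a'): no match needed
  Position 6 ('c'): no match needed
  Position 7 ('c'): no match needed
  Position 8 ('e'): matches sub[2] = 'e'
All 3 characters matched => is a subsequence

1


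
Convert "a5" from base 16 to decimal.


Input: "a5" in base 16
Positional expansion:
  Digit 'a' (value 10) x 16^1 = 160
  Digit '5' (value 5) x 16^0 = 5
Sum = 165

165


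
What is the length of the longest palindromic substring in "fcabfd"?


Input: "fcabfd"
Checking substrings for palindromes:
  No multi-char palindromic substrings found
Longest palindromic substring: "f" with length 1

1


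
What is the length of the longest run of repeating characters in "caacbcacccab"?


Input: "caacbcacccab"
Scanning for longest run:
  Position 1 ('a'): new char, reset run to 1
  Position 2 ('a'): continues run of 'a', length=2
  Position 3 ('c'): new char, reset run to 1
  Position 4 ('b'): new char, reset run to 1
  Position 5 ('c'): new char, reset run to 1
  Position 6 ('a'): new char, reset run to 1
  Position 7 ('c'): new char, reset run to 1
  Position 8 ('c'): continues run of 'c', length=2
  Position 9 ('c'): continues run of 'c', length=3
  Position 10 ('a'): new char, reset run to 1
  Position 11 ('b'): new char, reset run to 1
Longest run: 'c' with length 3

3


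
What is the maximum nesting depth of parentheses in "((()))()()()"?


Input: "((()))()()()"
Tracking depth:
  Position 0 '(': depth becomes 1
  Position 1 '(': depth becomes 2
  Position 2 '(': depth becomes 3
  Position 3 ')': depth becomes 2
  Position 4 ')': depth becomes 1
  Position 5 ')': depth becomes 0
  Position 6 '(': depth becomes 1
  Position 7 ')': depth becomes 0
  Position 8 '(': depth becomes 1
  Position 9 ')': depth becomes 0
  Position 10 '(': depth becomes 1
  Position 11 ')': depth becomes 0
Maximum depth reached: 3

3


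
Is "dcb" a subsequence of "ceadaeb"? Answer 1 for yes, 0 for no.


Check if "dcb" is a subsequence of "ceadaeb"
Greedy scan:
  Position 0 ('c'): no match needed
  Position 1 ('e'): no match needed
  Position 2 ('a'): no match needed
  Position 3 ('d'): matches sub[0] = 'd'
  Position 4 ('a'): no match needed
  Position 5 ('e'): no match needed
  Position 6 ('b'): no match needed
Only matched 1/3 characters => not a subsequence

0


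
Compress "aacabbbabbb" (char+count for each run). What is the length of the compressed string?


Input: aacabbbabbb
Runs:
  'a' x 2 => "a2"
  'c' x 1 => "c1"
  'a' x 1 => "a1"
  'b' x 3 => "b3"
  'a' x 1 => "a1"
  'b' x 3 => "b3"
Compressed: "a2c1a1b3a1b3"
Compressed length: 12

12


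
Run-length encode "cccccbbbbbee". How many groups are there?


Input: cccccbbbbbee
Scanning for consecutive runs:
  Group 1: 'c' x 5 (positions 0-4)
  Group 2: 'b' x 5 (positions 5-9)
  Group 3: 'e' x 2 (positions 10-11)
Total groups: 3

3


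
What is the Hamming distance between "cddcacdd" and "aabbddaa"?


Comparing "cddcacdd" and "aabbddaa" position by position:
  Position 0: 'c' vs 'a' => differ
  Position 1: 'd' vs 'a' => differ
  Position 2: 'd' vs 'b' => differ
  Position 3: 'c' vs 'b' => differ
  Position 4: 'a' vs 'd' => differ
  Position 5: 'c' vs 'd' => differ
  Position 6: 'd' vs 'a' => differ
  Position 7: 'd' vs 'a' => differ
Total differences (Hamming distance): 8

8


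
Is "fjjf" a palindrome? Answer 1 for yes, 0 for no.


Input: fjjf
Reversed: fjjf
  Compare pos 0 ('f') with pos 3 ('f'): match
  Compare pos 1 ('j') with pos 2 ('j'): match
Result: palindrome

1


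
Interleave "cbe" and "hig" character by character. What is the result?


Interleaving "cbe" and "hig":
  Position 0: 'c' from first, 'h' from second => "ch"
  Position 1: 'b' from first, 'i' from second => "bi"
  Position 2: 'e' from first, 'g' from second => "eg"
Result: chbieg

chbieg


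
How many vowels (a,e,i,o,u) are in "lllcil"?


Input: lllcil
Checking each character:
  'l' at position 0: consonant
  'l' at position 1: consonant
  'l' at position 2: consonant
  'c' at position 3: consonant
  'i' at position 4: vowel (running total: 1)
  'l' at position 5: consonant
Total vowels: 1

1


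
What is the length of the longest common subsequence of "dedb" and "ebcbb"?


LCS of "dedb" and "ebcbb"
DP table:
           e    b    c    b    b
      0    0    0    0    0    0
  d   0    0    0    0    0    0
  e   0    1    1    1    1    1
  d   0    1    1    1    1    1
  b   0    1    2    2    2    2
LCS length = dp[4][5] = 2

2


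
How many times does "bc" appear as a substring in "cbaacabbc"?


Searching for "bc" in "cbaacabbc"
Scanning each position:
  Position 0: "cb" => no
  Position 1: "ba" => no
  Position 2: "aa" => no
  Position 3: "ac" => no
  Position 4: "ca" => no
  Position 5: "ab" => no
  Position 6: "bb" => no
  Position 7: "bc" => MATCH
Total occurrences: 1

1


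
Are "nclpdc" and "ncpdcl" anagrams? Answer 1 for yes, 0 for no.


Strings: "nclpdc", "ncpdcl"
Sorted first:  ccdlnp
Sorted second: ccdlnp
Sorted forms match => anagrams

1


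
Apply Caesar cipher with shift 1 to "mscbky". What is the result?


Caesar cipher: shift "mscbky" by 1
  'm' (pos 12) + 1 = pos 13 = 'n'
  's' (pos 18) + 1 = pos 19 = 't'
  'c' (pos 2) + 1 = pos 3 = 'd'
  'b' (pos 1) + 1 = pos 2 = 'c'
  'k' (pos 10) + 1 = pos 11 = 'l'
  'y' (pos 24) + 1 = pos 25 = 'z'
Result: ntdclz

ntdclz


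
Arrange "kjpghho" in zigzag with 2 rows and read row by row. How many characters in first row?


Zigzag "kjpghho" into 2 rows:
Placing characters:
  'k' => row 0
  'j' => row 1
  'p' => row 0
  'g' => row 1
  'h' => row 0
  'h' => row 1
  'o' => row 0
Rows:
  Row 0: "kpho"
  Row 1: "jgh"
First row length: 4

4


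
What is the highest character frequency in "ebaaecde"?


Input: ebaaecde
Character counts:
  'a': 2
  'b': 1
  'c': 1
  'd': 1
  'e': 3
Maximum frequency: 3

3


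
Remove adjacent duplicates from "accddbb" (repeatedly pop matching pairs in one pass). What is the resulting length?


Input: accddbb
Stack-based adjacent duplicate removal:
  Read 'a': push. Stack: a
  Read 'c': push. Stack: ac
  Read 'c': matches stack top 'c' => pop. Stack: a
  Read 'd': push. Stack: ad
  Read 'd': matches stack top 'd' => pop. Stack: a
  Read 'b': push. Stack: ab
  Read 'b': matches stack top 'b' => pop. Stack: a
Final stack: "a" (length 1)

1


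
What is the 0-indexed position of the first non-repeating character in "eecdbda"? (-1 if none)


Input: eecdbda
Character frequencies:
  'a': 1
  'b': 1
  'c': 1
  'd': 2
  'e': 2
Scanning left to right for freq == 1:
  Position 0 ('e'): freq=2, skip
  Position 1 ('e'): freq=2, skip
  Position 2 ('c'): unique! => answer = 2

2


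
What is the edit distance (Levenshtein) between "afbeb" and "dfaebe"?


Computing edit distance: "afbeb" -> "dfaebe"
DP table:
           d    f    a    e    b    e
      0    1    2    3    4    5    6
  a   1    1    2    2    3    4    5
  f   2    2    1    2    3    4    5
  b   3    3    2    2    3    3    4
  e   4    4    3    3    2    3    3
  b   5    5    4    4    3    2    3
Edit distance = dp[5][6] = 3

3


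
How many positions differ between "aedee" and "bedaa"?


Comparing "aedee" and "bedaa" position by position:
  Position 0: 'a' vs 'b' => DIFFER
  Position 1: 'e' vs 'e' => same
  Position 2: 'd' vs 'd' => same
  Position 3: 'e' vs 'a' => DIFFER
  Position 4: 'e' vs 'a' => DIFFER
Positions that differ: 3

3


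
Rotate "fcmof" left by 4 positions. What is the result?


Input: "fcmof", rotate left by 4
First 4 characters: "fcmo"
Remaining characters: "f"
Concatenate remaining + first: "f" + "fcmo" = "ffcmo"

ffcmo


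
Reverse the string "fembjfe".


Input: fembjfe
Reading characters right to left:
  Position 6: 'e'
  Position 5: 'f'
  Position 4: 'j'
  Position 3: 'b'
  Position 2: 'm'
  Position 1: 'e'
  Position 0: 'f'
Reversed: efjbmef

efjbmef


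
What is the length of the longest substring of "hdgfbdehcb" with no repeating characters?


Input: "hdgfbdehcb"
Sliding window (track last position of each char):
  Position 0 ('h'): window [0,0] length 1 -- new best
  Position 1 ('d'): window [0,1] length 2 -- new best
  Position 2 ('g'): window [0,2] length 3 -- new best
  Position 3 ('f'): window [0,3] length 4 -- new best
  Position 4 ('b'): window [0,4] length 5 -- new best
  Position 5 ('d'): repeat (last at 1), move window start to 2
  Position 5 ('d'): window [2,5] length 4
  Position 6 ('e'): window [2,6] length 5
  Position 7 ('h'): window [2,7] length 6 -- new best
  Position 8 ('c'): window [2,8] length 7 -- new best
  Position 9 ('b'): repeat (last at 4), move window start to 5
  Position 9 ('b'): window [5,9] length 5
Longest substring with no repeats: "gfbdehc" with length 7

7


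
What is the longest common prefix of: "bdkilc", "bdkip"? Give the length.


Words: bdkilc, bdkip
  Position 0: all 'b' => match
  Position 1: all 'd' => match
  Position 2: all 'k' => match
  Position 3: all 'i' => match
  Position 4: ('l', 'p') => mismatch, stop
LCP = "bdki" (length 4)

4


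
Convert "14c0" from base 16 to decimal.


Input: "14c0" in base 16
Positional expansion:
  Digit '1' (value 1) x 16^3 = 4096
  Digit '4' (value 4) x 16^2 = 1024
  Digit 'c' (value 12) x 16^1 = 192
  Digit '0' (value 0) x 16^0 = 0
Sum = 5312

5312


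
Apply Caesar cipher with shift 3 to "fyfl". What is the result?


Caesar cipher: shift "fyfl" by 3
  'f' (pos 5) + 3 = pos 8 = 'i'
  'y' (pos 24) + 3 = pos 1 = 'b'
  'f' (pos 5) + 3 = pos 8 = 'i'
  'l' (pos 11) + 3 = pos 14 = 'o'
Result: ibio

ibio


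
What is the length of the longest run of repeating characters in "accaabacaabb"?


Input: "accaabacaabb"
Scanning for longest run:
  Position 1 ('c'): new char, reset run to 1
  Position 2 ('c'): continues run of 'c', length=2
  Position 3 ('a'): new char, reset run to 1
  Position 4 ('a'): continues run of 'a', length=2
  Position 5 ('b'): new char, reset run to 1
  Position 6 ('a'): new char, reset run to 1
  Position 7 ('c'): new char, reset run to 1
  Position 8 ('a'): new char, reset run to 1
  Position 9 ('a'): continues run of 'a', length=2
  Position 10 ('b'): new char, reset run to 1
  Position 11 ('b'): continues run of 'b', length=2
Longest run: 'c' with length 2

2


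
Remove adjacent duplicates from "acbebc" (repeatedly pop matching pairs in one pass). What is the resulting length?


Input: acbebc
Stack-based adjacent duplicate removal:
  Read 'a': push. Stack: a
  Read 'c': push. Stack: ac
  Read 'b': push. Stack: acb
  Read 'e': push. Stack: acbe
  Read 'b': push. Stack: acbeb
  Read 'c': push. Stack: acbebc
Final stack: "acbebc" (length 6)

6


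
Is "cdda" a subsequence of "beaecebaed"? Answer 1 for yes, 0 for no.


Check if "cdda" is a subsequence of "beaecebaed"
Greedy scan:
  Position 0 ('b'): no match needed
  Position 1 ('e'): no match needed
  Position 2 ('a'): no match needed
  Position 3 ('e'): no match needed
  Position 4 ('c'): matches sub[0] = 'c'
  Position 5 ('e'): no match needed
  Position 6 ('b'): no match needed
  Position 7 ('a'): no match needed
  Position 8 ('e'): no match needed
  Position 9 ('d'): matches sub[1] = 'd'
Only matched 2/4 characters => not a subsequence

0


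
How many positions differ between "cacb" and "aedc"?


Comparing "cacb" and "aedc" position by position:
  Position 0: 'c' vs 'a' => DIFFER
  Position 1: 'a' vs 'e' => DIFFER
  Position 2: 'c' vs 'd' => DIFFER
  Position 3: 'b' vs 'c' => DIFFER
Positions that differ: 4

4


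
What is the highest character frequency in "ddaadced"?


Input: ddaadced
Character counts:
  'a': 2
  'c': 1
  'd': 4
  'e': 1
Maximum frequency: 4

4


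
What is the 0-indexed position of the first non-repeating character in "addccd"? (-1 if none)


Input: addccd
Character frequencies:
  'a': 1
  'c': 2
  'd': 3
Scanning left to right for freq == 1:
  Position 0 ('a'): unique! => answer = 0

0


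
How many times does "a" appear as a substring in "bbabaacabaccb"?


Searching for "a" in "bbabaacabaccb"
Scanning each position:
  Position 0: "b" => no
  Position 1: "b" => no
  Position 2: "a" => MATCH
  Position 3: "b" => no
  Position 4: "a" => MATCH
  Position 5: "a" => MATCH
  Position 6: "c" => no
  Position 7: "a" => MATCH
  Position 8: "b" => no
  Position 9: "a" => MATCH
  Position 10: "c" => no
  Position 11: "c" => no
  Position 12: "b" => no
Total occurrences: 5

5


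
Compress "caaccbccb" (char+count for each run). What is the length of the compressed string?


Input: caaccbccb
Runs:
  'c' x 1 => "c1"
  'a' x 2 => "a2"
  'c' x 2 => "c2"
  'b' x 1 => "b1"
  'c' x 2 => "c2"
  'b' x 1 => "b1"
Compressed: "c1a2c2b1c2b1"
Compressed length: 12

12


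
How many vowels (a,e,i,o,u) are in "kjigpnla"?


Input: kjigpnla
Checking each character:
  'k' at position 0: consonant
  'j' at position 1: consonant
  'i' at position 2: vowel (running total: 1)
  'g' at position 3: consonant
  'p' at position 4: consonant
  'n' at position 5: consonant
  'l' at position 6: consonant
  'a' at position 7: vowel (running total: 2)
Total vowels: 2

2


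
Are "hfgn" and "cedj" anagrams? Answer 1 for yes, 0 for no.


Strings: "hfgn", "cedj"
Sorted first:  fghn
Sorted second: cdej
Differ at position 0: 'f' vs 'c' => not anagrams

0


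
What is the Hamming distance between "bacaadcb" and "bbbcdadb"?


Comparing "bacaadcb" and "bbbcdadb" position by position:
  Position 0: 'b' vs 'b' => same
  Position 1: 'a' vs 'b' => differ
  Position 2: 'c' vs 'b' => differ
  Position 3: 'a' vs 'c' => differ
  Position 4: 'a' vs 'd' => differ
  Position 5: 'd' vs 'a' => differ
  Position 6: 'c' vs 'd' => differ
  Position 7: 'b' vs 'b' => same
Total differences (Hamming distance): 6

6


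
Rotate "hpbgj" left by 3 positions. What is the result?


Input: "hpbgj", rotate left by 3
First 3 characters: "hpb"
Remaining characters: "gj"
Concatenate remaining + first: "gj" + "hpb" = "gjhpb"

gjhpb


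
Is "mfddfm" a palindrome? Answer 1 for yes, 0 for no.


Input: mfddfm
Reversed: mfddfm
  Compare pos 0 ('m') with pos 5 ('m'): match
  Compare pos 1 ('f') with pos 4 ('f'): match
  Compare pos 2 ('d') with pos 3 ('d'): match
Result: palindrome

1


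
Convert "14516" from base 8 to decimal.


Input: "14516" in base 8
Positional expansion:
  Digit '1' (value 1) x 8^4 = 4096
  Digit '4' (value 4) x 8^3 = 2048
  Digit '5' (value 5) x 8^2 = 320
  Digit '1' (value 1) x 8^1 = 8
  Digit '6' (value 6) x 8^0 = 6
Sum = 6478

6478


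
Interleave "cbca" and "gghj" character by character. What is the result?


Interleaving "cbca" and "gghj":
  Position 0: 'c' from first, 'g' from second => "cg"
  Position 1: 'b' from first, 'g' from second => "bg"
  Position 2: 'c' from first, 'h' from second => "ch"
  Position 3: 'a' from first, 'j' from second => "aj"
Result: cgbgchaj

cgbgchaj


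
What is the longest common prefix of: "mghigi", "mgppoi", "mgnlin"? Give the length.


Words: mghigi, mgppoi, mgnlin
  Position 0: all 'm' => match
  Position 1: all 'g' => match
  Position 2: ('h', 'p', 'n') => mismatch, stop
LCP = "mg" (length 2)

2


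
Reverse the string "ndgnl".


Input: ndgnl
Reading characters right to left:
  Position 4: 'l'
  Position 3: 'n'
  Position 2: 'g'
  Position 1: 'd'
  Position 0: 'n'
Reversed: lngdn

lngdn


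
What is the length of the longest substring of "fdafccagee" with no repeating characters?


Input: "fdafccagee"
Sliding window (track last position of each char):
  Position 0 ('f'): window [0,0] length 1 -- new best
  Position 1 ('d'): window [0,1] length 2 -- new best
  Position 2 ('a'): window [0,2] length 3 -- new best
  Position 3 ('f'): repeat (last at 0), move window start to 1
  Position 3 ('f'): window [1,3] length 3
  Position 4 ('c'): window [1,4] length 4 -- new best
  Position 5 ('c'): repeat (last at 4), move window start to 5
  Position 5 ('c'): window [5,5] length 1
  Position 6 ('a'): window [5,6] length 2
  Position 7 ('g'): window [5,7] length 3
  Position 8 ('e'): window [5,8] length 4
  Position 9 ('e'): repeat (last at 8), move window start to 9
  Position 9 ('e'): window [9,9] length 1
Longest substring with no repeats: "dafc" with length 4

4


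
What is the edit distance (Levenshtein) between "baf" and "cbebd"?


Computing edit distance: "baf" -> "cbebd"
DP table:
           c    b    e    b    d
      0    1    2    3    4    5
  b   1    1    1    2    3    4
  a   2    2    2    2    3    4
  f   3    3    3    3    3    4
Edit distance = dp[3][5] = 4

4


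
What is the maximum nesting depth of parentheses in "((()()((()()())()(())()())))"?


Input: "((()()((()()())()(())()())))"
Tracking depth:
  Position 0 '(': depth becomes 1
  Position 1 '(': depth becomes 2
  Position 2 '(': depth becomes 3
  Position 3 ')': depth becomes 2
  Position 4 '(': depth becomes 3
  Position 5 ')': depth becomes 2
  Position 6 '(': depth becomes 3
  Position 7 '(': depth becomes 4
  Position 8 '(': depth becomes 5
  Position 9 ')': depth becomes 4
  Position 10 '(': depth becomes 5
  Position 11 ')': depth becomes 4
  Position 12 '(': depth becomes 5
  Position 13 ')': depth becomes 4
  Position 14 ')': depth becomes 3
  Position 15 '(': depth becomes 4
  Position 16 ')': depth becomes 3
  Position 17 '(': depth becomes 4
  Position 18 '(': depth becomes 5
  Position 19 ')': depth becomes 4
  Position 20 ')': depth becomes 3
  Position 21 '(': depth becomes 4
  Position 22 ')': depth becomes 3
  Position 23 '(': depth becomes 4
  Position 24 ')': depth becomes 3
  Position 25 ')': depth becomes 2
  Position 26 ')': depth becomes 1
  Position 27 ')': depth becomes 0
Maximum depth reached: 5

5


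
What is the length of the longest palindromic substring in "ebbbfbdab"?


Input: "ebbbfbdab"
Checking substrings for palindromes:
  [1:4] "bbb" (len 3) => palindrome
  [3:6] "bfb" (len 3) => palindrome
  [1:3] "bb" (len 2) => palindrome
  [2:4] "bb" (len 2) => palindrome
Longest palindromic substring: "bbb" with length 3

3


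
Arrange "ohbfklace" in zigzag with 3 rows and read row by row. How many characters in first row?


Zigzag "ohbfklace" into 3 rows:
Placing characters:
  'o' => row 0
  'h' => row 1
  'b' => row 2
  'f' => row 1
  'k' => row 0
  'l' => row 1
  'a' => row 2
  'c' => row 1
  'e' => row 0
Rows:
  Row 0: "oke"
  Row 1: "hflc"
  Row 2: "ba"
First row length: 3

3


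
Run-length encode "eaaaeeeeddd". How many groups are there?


Input: eaaaeeeeddd
Scanning for consecutive runs:
  Group 1: 'e' x 1 (positions 0-0)
  Group 2: 'a' x 3 (positions 1-3)
  Group 3: 'e' x 4 (positions 4-7)
  Group 4: 'd' x 3 (positions 8-10)
Total groups: 4

4


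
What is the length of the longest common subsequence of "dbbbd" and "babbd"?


LCS of "dbbbd" and "babbd"
DP table:
           b    a    b    b    d
      0    0    0    0    0    0
  d   0    0    0    0    0    1
  b   0    1    1    1    1    1
  b   0    1    1    2    2    2
  b   0    1    1    2    3    3
  d   0    1    1    2    3    4
LCS length = dp[5][5] = 4

4


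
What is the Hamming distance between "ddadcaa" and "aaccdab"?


Comparing "ddadcaa" and "aaccdab" position by position:
  Position 0: 'd' vs 'a' => differ
  Position 1: 'd' vs 'a' => differ
  Position 2: 'a' vs 'c' => differ
  Position 3: 'd' vs 'c' => differ
  Position 4: 'c' vs 'd' => differ
  Position 5: 'a' vs 'a' => same
  Position 6: 'a' vs 'b' => differ
Total differences (Hamming distance): 6

6


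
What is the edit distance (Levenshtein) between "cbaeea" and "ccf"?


Computing edit distance: "cbaeea" -> "ccf"
DP table:
           c    c    f
      0    1    2    3
  c   1    0    1    2
  b   2    1    1    2
  a   3    2    2    2
  e   4    3    3    3
  e   5    4    4    4
  a   6    5    5    5
Edit distance = dp[6][3] = 5

5


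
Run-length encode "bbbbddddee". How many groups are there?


Input: bbbbddddee
Scanning for consecutive runs:
  Group 1: 'b' x 4 (positions 0-3)
  Group 2: 'd' x 4 (positions 4-7)
  Group 3: 'e' x 2 (positions 8-9)
Total groups: 3

3


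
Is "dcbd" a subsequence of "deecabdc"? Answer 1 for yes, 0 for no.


Check if "dcbd" is a subsequence of "deecabdc"
Greedy scan:
  Position 0 ('d'): matches sub[0] = 'd'
  Position 1 ('e'): no match needed
  Position 2 ('e'): no match needed
  Position 3 ('c'): matches sub[1] = 'c'
  Position 4 ('a'): no match needed
  Position 5 ('b'): matches sub[2] = 'b'
  Position 6 ('d'): matches sub[3] = 'd'
  Position 7 ('c'): no match needed
All 4 characters matched => is a subsequence

1


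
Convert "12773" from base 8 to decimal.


Input: "12773" in base 8
Positional expansion:
  Digit '1' (value 1) x 8^4 = 4096
  Digit '2' (value 2) x 8^3 = 1024
  Digit '7' (value 7) x 8^2 = 448
  Digit '7' (value 7) x 8^1 = 56
  Digit '3' (value 3) x 8^0 = 3
Sum = 5627

5627


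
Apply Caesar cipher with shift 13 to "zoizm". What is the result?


Caesar cipher: shift "zoizm" by 13
  'z' (pos 25) + 13 = pos 12 = 'm'
  'o' (pos 14) + 13 = pos 1 = 'b'
  'i' (pos 8) + 13 = pos 21 = 'v'
  'z' (pos 25) + 13 = pos 12 = 'm'
  'm' (pos 12) + 13 = pos 25 = 'z'
Result: mbvmz

mbvmz


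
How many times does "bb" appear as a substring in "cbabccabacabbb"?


Searching for "bb" in "cbabccabacabbb"
Scanning each position:
  Position 0: "cb" => no
  Position 1: "ba" => no
  Position 2: "ab" => no
  Position 3: "bc" => no
  Position 4: "cc" => no
  Position 5: "ca" => no
  Position 6: "ab" => no
  Position 7: "ba" => no
  Position 8: "ac" => no
  Position 9: "ca" => no
  Position 10: "ab" => no
  Position 11: "bb" => MATCH
  Position 12: "bb" => MATCH
Total occurrences: 2

2
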